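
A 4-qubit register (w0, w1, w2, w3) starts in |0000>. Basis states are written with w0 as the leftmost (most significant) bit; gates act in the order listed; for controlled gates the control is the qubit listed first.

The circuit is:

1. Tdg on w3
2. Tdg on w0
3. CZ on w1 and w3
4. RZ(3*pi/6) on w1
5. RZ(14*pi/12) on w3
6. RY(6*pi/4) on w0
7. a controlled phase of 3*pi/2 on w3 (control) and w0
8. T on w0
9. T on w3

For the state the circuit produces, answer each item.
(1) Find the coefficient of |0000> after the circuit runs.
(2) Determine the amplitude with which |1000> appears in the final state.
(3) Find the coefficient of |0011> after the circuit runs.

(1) The amplitude on |0000> is sqrt(2)*exp(I*pi/6)/2.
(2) The amplitude on |1000> is -sqrt(2)*exp(5*I*pi/12)/2.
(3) The amplitude on |0011> is 0.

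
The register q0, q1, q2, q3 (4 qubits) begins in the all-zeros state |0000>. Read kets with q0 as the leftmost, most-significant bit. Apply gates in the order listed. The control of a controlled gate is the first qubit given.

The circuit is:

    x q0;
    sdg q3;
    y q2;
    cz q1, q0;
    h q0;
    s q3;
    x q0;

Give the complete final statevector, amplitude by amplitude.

The resulting statevector has amplitude -sqrt(2)*I/2 on |0010>, sqrt(2)*I/2 on |1010>, and 0 on every other basis state.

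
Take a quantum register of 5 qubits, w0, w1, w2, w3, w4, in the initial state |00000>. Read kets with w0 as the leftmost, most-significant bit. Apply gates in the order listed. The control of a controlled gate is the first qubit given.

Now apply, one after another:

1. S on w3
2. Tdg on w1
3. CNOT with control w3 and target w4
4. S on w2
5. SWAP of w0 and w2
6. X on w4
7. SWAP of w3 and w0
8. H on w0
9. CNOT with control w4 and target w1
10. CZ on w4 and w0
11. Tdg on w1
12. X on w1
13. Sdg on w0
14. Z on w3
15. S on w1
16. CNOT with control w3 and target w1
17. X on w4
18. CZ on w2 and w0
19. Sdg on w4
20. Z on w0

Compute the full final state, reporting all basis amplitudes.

The final amplitudes are -sqrt(2)*exp(3*I*pi/4)/2 on |00000>, -sqrt(2)*exp(I*pi/4)/2 on |10000>, and 0 on every other basis state.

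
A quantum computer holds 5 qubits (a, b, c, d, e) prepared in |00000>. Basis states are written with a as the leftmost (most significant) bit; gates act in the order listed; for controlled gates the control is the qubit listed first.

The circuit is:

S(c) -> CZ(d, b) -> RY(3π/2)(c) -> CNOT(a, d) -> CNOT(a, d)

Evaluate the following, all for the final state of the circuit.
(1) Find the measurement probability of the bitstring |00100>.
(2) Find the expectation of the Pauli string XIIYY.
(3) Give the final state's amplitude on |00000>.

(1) The probability of measuring |00100> is 1/2. Key observation: the block from step 4 through step 5 cancels to the identity and can be dropped.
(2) The observable XIIYY averages to 0.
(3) |00000> carries amplitude -sqrt(2)/2 in the final state.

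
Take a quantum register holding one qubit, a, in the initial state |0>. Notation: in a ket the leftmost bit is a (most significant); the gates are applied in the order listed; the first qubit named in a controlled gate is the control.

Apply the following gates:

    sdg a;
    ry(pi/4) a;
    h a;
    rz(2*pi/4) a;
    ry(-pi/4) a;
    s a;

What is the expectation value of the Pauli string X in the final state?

The observable X averages to -sqrt(2)/2.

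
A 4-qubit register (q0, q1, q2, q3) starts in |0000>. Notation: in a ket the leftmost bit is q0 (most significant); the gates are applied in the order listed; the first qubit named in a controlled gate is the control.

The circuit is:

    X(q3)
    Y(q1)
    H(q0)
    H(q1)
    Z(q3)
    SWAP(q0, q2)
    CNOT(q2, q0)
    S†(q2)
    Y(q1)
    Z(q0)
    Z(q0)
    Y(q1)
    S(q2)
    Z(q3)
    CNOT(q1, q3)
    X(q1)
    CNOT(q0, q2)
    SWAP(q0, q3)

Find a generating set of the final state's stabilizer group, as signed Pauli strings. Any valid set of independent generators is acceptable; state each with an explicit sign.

The final state is stabilized by the group generated by -XXII, +IIIX, +ZZII, +IIZI; other independent generating sets are equally valid. Key observation: gates 8-13 undo each other exactly, leaving only the rest of the circuit to track.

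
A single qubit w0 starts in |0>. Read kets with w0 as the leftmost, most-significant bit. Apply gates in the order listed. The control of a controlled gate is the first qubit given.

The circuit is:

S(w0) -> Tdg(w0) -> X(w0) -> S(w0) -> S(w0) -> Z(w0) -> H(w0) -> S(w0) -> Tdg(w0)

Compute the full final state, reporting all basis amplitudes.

After the circuit, the state carries amplitude sqrt(2)/2 on |0>, -sqrt(2)*exp(I*pi/4)/2 on |1>.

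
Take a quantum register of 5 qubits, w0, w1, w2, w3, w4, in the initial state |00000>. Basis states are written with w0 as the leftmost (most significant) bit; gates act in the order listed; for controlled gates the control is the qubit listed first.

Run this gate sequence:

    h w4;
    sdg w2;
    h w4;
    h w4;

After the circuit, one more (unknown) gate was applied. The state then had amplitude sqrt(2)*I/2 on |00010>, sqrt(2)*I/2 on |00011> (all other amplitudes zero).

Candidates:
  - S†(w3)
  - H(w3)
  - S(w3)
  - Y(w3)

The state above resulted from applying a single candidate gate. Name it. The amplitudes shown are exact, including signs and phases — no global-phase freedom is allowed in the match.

The unique candidate consistent with the amplitudes is Y(w3). Key observation: the block from step 3 through step 4 cancels to the identity and can be dropped.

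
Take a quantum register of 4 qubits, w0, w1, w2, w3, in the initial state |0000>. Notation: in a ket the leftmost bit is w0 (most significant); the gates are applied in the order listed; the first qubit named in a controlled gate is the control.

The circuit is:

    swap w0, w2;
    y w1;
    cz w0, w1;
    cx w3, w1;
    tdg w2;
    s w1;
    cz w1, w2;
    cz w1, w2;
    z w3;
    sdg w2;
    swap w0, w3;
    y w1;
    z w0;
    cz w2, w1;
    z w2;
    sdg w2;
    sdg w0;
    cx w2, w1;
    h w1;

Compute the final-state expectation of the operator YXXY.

In the final state, YXXY has expectation 0.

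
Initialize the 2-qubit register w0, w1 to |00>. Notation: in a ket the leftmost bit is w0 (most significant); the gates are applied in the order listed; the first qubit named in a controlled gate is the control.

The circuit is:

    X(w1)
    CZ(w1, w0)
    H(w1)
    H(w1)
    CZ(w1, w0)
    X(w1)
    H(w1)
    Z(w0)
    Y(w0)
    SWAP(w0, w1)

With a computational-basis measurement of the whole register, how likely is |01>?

A full measurement returns |01> with probability 1/2. Key observation: steps 1-6 multiply out to the identity, so the circuit reduces to the remaining gates.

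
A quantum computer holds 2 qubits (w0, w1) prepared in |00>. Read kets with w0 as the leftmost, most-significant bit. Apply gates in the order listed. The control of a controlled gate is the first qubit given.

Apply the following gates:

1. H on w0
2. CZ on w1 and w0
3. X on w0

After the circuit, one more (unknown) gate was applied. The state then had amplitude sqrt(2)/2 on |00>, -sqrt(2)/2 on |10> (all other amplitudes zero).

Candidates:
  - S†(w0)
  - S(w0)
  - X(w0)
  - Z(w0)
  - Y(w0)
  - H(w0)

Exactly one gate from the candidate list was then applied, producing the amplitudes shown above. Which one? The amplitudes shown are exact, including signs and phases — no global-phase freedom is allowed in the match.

The unique candidate consistent with the amplitudes is Z(w0).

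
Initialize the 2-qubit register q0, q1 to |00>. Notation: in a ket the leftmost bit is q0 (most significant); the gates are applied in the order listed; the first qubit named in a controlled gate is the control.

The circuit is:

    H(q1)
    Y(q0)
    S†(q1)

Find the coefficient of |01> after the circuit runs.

The amplitude on |01> is 0.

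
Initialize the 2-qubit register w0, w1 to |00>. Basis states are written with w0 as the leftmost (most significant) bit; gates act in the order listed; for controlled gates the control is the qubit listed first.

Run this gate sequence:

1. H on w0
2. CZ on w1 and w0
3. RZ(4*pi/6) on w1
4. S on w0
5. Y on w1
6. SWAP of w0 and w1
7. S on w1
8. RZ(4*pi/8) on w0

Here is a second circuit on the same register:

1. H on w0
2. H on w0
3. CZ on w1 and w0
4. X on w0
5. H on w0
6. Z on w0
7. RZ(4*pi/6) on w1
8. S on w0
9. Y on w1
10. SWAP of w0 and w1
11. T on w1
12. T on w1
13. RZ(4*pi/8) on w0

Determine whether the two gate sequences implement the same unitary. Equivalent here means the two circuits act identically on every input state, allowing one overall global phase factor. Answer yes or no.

No: there is an input state on which the two circuits produce genuinely different outputs (not merely differing by a phase).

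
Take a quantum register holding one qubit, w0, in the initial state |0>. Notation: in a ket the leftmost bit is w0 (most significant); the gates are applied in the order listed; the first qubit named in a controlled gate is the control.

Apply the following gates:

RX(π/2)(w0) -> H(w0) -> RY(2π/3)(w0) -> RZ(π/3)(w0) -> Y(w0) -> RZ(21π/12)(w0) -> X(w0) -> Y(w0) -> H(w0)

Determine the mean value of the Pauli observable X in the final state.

The expectation value of X is 0.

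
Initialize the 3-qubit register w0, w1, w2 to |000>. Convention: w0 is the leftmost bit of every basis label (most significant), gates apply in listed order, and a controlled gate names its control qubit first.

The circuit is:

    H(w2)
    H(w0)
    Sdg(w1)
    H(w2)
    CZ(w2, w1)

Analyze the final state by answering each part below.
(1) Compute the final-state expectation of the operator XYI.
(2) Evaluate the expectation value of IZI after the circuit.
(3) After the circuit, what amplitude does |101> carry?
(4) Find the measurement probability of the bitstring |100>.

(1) The observable XYI averages to 0.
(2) In the final state, IZI has expectation 1.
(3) |101> carries amplitude 0 in the final state.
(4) A full measurement returns |100> with probability 1/2.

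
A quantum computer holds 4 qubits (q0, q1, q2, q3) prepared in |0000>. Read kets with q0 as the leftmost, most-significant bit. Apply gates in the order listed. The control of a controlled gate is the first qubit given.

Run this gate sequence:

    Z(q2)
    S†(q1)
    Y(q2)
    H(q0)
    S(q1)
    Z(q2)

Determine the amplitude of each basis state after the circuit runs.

The resulting statevector has amplitude -sqrt(2)*I/2 on |0010>, -sqrt(2)*I/2 on |1010>, and 0 on every other basis state.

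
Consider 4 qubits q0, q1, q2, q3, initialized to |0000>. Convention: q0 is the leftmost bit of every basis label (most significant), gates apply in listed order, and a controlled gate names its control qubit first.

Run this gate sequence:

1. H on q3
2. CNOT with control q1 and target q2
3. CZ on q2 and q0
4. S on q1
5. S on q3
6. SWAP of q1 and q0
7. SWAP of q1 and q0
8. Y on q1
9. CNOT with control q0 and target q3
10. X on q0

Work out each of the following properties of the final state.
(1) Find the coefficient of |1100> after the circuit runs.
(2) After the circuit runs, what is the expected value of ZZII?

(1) The final state's coefficient on |1100> equals sqrt(2)*I/2.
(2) In the final state, ZZII has expectation 1.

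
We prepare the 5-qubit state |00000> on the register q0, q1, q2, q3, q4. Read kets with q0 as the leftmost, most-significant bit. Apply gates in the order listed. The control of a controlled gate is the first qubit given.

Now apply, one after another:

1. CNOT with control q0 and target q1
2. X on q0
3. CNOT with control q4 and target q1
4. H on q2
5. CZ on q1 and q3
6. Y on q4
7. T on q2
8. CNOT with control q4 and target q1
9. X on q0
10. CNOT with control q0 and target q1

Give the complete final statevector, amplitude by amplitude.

The final amplitudes are sqrt(2)*I/2 on |01001>, sqrt(2)*exp(3*I*pi/4)/2 on |01101>, and 0 on every other basis state.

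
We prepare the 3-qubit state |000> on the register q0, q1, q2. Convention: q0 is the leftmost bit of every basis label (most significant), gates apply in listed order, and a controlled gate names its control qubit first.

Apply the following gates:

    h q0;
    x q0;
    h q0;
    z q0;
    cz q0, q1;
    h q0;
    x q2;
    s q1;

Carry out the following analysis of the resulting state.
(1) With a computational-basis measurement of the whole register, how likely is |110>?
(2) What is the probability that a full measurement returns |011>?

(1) The probability of measuring |110> is 0. Key observation: steps 1-4 multiply out to the identity, so the circuit reduces to the remaining gates.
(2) The probability of measuring |011> is 0.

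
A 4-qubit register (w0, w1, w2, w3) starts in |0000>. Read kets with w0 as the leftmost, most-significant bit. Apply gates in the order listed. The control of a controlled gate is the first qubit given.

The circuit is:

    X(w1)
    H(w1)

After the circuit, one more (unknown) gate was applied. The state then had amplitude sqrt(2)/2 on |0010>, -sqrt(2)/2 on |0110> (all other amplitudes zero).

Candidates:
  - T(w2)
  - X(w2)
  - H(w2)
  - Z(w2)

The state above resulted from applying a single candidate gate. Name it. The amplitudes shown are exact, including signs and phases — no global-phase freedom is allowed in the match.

It was X(w2) that produced the state shown.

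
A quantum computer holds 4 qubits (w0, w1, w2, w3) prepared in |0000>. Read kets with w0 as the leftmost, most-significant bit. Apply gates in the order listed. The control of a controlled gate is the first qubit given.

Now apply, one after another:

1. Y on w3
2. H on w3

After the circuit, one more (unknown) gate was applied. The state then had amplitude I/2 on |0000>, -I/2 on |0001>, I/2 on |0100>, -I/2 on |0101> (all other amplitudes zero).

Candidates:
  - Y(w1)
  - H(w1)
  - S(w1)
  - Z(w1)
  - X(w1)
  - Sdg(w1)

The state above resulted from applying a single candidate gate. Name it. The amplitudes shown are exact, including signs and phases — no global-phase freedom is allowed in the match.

It was H(w1) that produced the state shown.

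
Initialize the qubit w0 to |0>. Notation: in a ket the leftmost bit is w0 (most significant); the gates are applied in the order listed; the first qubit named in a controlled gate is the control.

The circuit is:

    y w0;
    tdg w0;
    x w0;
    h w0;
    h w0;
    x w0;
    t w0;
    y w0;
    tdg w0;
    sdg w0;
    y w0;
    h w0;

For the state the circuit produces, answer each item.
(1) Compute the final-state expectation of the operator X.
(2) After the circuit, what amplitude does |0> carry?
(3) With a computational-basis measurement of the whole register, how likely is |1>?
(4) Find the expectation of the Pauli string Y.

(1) The expectation value of X is -1.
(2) |0> carries amplitude sqrt(2)*I/2 in the final state.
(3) A full measurement returns |1> with probability 1/2.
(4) The observable Y averages to 0.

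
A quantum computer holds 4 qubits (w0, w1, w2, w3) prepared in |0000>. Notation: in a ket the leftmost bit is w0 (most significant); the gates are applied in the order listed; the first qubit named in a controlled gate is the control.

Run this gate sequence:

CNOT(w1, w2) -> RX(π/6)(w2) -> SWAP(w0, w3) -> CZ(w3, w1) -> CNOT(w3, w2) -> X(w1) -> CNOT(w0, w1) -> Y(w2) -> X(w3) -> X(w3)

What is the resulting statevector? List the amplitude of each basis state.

The resulting statevector has amplitude -sqrt(6)/4 + sqrt(2)/4 on |0100>, I*(sqrt(2) + sqrt(6))/4 on |0110>, and 0 on every other basis state. Key observation: steps 9-10 multiply out to the identity, so the circuit reduces to the remaining gates.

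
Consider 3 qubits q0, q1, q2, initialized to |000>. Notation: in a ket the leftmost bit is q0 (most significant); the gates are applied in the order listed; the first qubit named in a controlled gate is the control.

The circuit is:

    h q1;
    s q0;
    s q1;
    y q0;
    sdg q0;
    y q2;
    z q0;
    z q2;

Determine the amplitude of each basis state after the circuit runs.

The resulting statevector has amplitude sqrt(2)*I/2 on |101>, -sqrt(2)/2 on |111>, and 0 on every other basis state.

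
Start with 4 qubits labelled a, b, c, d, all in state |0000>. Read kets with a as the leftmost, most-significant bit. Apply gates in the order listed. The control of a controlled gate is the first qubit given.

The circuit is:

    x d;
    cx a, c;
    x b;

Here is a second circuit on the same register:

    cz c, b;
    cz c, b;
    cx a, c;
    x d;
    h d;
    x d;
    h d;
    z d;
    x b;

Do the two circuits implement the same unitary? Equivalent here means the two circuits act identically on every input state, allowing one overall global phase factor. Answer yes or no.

Yes — the two circuits implement the same unitary up to a global phase.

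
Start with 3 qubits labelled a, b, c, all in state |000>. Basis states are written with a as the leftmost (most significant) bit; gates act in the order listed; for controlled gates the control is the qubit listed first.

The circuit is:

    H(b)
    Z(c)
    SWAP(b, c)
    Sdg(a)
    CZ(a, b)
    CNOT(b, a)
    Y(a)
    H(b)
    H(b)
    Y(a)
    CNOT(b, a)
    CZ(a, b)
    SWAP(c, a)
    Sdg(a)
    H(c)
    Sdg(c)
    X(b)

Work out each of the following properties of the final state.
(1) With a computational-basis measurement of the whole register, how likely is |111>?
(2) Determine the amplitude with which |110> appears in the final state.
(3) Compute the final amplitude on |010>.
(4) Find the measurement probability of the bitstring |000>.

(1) Outcome |111> occurs with probability 1/4. Key observation: the block from step 5 through step 12 cancels to the identity and can be dropped.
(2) |110> carries amplitude -I/2 in the final state.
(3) |010> carries amplitude 1/2 in the final state.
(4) The probability of measuring |000> is 0.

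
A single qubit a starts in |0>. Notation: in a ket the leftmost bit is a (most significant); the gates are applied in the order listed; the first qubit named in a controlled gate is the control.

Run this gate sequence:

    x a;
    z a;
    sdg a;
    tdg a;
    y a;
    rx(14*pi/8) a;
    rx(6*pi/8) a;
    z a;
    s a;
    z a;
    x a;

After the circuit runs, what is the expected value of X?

The observable X averages to 1.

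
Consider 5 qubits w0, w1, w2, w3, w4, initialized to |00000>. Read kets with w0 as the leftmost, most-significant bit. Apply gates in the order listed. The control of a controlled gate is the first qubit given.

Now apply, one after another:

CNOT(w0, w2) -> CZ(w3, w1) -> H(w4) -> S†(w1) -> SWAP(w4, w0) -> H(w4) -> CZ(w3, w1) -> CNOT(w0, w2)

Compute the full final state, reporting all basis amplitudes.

The resulting statevector has amplitude 1/2 on |00000>, 1/2 on |00001>, 1/2 on |10100>, 1/2 on |10101>, and 0 on every other basis state.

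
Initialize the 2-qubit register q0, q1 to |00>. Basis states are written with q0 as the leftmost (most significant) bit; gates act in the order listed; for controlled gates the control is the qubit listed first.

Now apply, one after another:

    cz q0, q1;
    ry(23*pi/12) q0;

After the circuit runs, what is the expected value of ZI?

The expectation value of ZI is sqrt(2)/4 + sqrt(6)/4.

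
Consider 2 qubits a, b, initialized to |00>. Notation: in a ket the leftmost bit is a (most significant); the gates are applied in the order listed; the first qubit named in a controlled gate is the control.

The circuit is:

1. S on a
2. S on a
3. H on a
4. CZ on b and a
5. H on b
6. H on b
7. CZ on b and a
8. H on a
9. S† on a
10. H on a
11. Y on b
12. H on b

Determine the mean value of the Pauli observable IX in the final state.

In the final state, IX has expectation -1. Key observation: gates 2-9 undo each other exactly, leaving only the rest of the circuit to track.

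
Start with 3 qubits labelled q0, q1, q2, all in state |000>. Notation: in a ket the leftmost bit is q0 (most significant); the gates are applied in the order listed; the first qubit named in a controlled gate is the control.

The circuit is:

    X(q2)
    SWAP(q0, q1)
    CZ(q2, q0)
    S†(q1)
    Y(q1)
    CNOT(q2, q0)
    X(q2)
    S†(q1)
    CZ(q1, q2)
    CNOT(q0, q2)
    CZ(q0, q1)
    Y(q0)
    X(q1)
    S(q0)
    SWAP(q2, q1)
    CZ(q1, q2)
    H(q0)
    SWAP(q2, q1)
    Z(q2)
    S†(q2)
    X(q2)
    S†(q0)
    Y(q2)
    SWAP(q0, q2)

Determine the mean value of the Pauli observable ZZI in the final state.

In the final state, ZZI has expectation -1.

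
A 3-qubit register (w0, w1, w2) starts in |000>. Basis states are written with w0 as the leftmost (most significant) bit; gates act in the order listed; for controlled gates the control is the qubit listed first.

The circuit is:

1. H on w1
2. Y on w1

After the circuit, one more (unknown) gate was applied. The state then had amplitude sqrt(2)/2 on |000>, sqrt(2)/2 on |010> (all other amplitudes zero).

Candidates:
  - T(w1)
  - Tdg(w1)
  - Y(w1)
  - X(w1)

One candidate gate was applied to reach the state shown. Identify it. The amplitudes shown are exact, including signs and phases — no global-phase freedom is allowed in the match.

The unique candidate consistent with the amplitudes is Y(w1).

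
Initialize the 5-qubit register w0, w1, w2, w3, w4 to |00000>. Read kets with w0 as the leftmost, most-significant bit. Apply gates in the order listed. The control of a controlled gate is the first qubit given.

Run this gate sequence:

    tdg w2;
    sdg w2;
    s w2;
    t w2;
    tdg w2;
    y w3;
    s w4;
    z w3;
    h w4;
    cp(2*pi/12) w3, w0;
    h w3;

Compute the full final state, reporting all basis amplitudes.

After the circuit, the state carries amplitude -I/2 on |00000>, -I/2 on |00001>, I/2 on |00010>, I/2 on |00011>, and 0 on every other basis state. Key observation: steps 1-4 multiply out to the identity, so the circuit reduces to the remaining gates.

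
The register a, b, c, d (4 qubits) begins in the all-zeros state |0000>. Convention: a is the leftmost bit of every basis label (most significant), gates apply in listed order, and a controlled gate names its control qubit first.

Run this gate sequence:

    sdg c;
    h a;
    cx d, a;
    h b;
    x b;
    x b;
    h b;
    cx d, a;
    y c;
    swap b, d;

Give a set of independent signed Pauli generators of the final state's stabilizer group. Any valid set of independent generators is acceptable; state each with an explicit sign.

One valid set of independent stabilizer generators is +XIII, +IZII, -IIZI, +IIIZ (any independent generating set of the same group is equally correct). Key observation: steps 3-8 multiply out to the identity, so the circuit reduces to the remaining gates.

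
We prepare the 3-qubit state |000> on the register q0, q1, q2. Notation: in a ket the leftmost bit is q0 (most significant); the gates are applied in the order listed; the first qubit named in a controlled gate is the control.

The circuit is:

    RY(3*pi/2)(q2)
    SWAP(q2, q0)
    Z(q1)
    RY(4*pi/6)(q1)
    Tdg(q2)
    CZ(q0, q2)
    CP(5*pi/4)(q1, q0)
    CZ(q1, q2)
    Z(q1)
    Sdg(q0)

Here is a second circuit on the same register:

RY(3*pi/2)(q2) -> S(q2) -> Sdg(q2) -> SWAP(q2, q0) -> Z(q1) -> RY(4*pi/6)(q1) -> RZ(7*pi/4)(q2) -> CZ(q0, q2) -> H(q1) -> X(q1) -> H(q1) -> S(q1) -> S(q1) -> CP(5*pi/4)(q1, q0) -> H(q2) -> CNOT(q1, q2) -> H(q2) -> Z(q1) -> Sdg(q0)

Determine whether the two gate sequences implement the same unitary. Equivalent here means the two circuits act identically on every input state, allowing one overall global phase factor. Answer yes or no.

Yes: on every input state the two circuits agree up to one overall phase factor.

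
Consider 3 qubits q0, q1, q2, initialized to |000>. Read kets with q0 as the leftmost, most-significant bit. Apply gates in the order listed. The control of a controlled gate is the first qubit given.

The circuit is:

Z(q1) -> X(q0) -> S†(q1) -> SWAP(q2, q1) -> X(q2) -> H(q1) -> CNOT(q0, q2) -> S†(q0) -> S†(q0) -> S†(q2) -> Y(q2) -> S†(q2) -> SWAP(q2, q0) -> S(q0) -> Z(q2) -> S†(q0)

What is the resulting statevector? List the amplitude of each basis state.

The resulting statevector has amplitude sqrt(2)/2 on |101>, sqrt(2)/2 on |111>, and 0 on every other basis state.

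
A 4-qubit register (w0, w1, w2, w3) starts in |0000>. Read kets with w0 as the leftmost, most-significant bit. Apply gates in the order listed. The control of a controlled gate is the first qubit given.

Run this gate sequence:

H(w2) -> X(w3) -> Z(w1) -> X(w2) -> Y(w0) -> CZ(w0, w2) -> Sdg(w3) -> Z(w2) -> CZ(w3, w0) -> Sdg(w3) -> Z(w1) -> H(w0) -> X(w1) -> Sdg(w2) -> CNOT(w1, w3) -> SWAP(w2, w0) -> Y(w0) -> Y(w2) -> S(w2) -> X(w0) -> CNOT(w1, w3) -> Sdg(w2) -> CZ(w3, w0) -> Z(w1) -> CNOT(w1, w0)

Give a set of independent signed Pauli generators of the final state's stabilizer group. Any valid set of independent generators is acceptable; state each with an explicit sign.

The stabilizer group can be generated by +YIII, +IIXI, -IZII, -IIIZ, among other valid generating sets.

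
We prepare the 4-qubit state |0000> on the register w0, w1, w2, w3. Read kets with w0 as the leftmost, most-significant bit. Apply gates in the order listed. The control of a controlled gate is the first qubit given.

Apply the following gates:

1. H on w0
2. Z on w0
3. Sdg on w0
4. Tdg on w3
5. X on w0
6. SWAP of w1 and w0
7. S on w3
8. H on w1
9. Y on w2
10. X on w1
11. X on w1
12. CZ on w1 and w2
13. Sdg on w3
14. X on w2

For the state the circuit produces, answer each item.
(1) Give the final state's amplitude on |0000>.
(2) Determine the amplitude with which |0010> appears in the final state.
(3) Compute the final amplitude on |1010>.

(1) The final state's coefficient on |0000> equals -1/2 + I/2. Key observation: the block from step 10 through step 11 cancels to the identity and can be dropped.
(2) The amplitude on |0010> is 0.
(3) The final state's coefficient on |1010> equals 0.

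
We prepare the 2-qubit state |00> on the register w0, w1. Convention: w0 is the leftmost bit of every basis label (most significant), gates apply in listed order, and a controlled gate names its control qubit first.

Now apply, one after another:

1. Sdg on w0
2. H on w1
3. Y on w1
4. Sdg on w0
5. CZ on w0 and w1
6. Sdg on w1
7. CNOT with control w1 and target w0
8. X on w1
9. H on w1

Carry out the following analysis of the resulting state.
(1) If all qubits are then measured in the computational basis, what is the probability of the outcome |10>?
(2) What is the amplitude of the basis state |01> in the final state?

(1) The probability of measuring |10> is 1/4.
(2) The amplitude on |01> is I/2.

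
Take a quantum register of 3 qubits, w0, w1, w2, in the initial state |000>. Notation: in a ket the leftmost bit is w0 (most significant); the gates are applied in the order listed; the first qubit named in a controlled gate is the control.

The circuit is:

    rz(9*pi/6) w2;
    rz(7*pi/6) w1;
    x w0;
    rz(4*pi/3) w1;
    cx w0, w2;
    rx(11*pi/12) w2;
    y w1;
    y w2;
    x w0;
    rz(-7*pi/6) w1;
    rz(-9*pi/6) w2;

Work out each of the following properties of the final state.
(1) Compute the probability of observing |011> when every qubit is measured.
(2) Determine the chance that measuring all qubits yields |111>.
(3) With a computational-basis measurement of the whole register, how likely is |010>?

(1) Outcome |011> occurs with probability sqrt(2)/8 + sqrt(6)/8 + 1/2.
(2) Outcome |111> occurs with probability 0.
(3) A full measurement returns |010> with probability -sqrt(6)/8 - sqrt(2)/8 + 1/2.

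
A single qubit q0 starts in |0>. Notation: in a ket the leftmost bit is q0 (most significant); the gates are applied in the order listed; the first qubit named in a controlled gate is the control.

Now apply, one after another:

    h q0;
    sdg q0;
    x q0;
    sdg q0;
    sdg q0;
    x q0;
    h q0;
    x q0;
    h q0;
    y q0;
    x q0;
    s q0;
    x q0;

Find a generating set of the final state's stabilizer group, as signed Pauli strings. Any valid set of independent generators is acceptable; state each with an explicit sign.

The stabilizer group can be generated by -X, among other valid generating sets.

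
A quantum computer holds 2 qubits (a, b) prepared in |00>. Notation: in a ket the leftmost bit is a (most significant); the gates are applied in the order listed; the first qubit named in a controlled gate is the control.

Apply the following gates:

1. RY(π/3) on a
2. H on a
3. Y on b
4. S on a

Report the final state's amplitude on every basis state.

After the circuit, the state carries amplitude 0 on |00>, I*(sqrt(2) + sqrt(6))/4 on |01>, 0 on |10>, -sqrt(6)/4 + sqrt(2)/4 on |11>.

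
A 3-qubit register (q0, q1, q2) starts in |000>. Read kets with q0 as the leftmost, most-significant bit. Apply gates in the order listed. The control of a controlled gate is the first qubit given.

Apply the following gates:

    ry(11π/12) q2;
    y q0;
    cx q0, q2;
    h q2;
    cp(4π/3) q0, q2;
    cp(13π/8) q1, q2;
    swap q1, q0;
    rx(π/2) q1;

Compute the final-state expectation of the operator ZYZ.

The observable ZYZ averages to -sqrt(2)/4 + sqrt(6)/4.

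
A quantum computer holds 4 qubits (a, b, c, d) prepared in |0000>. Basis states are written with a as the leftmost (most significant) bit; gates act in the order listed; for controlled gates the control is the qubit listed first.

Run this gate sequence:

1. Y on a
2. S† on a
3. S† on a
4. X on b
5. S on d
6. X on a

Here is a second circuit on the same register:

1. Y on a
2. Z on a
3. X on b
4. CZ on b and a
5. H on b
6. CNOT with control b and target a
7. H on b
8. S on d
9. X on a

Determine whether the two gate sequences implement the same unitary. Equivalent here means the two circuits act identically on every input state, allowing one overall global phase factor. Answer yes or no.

No — the two circuits implement different unitaries, even allowing a global phase.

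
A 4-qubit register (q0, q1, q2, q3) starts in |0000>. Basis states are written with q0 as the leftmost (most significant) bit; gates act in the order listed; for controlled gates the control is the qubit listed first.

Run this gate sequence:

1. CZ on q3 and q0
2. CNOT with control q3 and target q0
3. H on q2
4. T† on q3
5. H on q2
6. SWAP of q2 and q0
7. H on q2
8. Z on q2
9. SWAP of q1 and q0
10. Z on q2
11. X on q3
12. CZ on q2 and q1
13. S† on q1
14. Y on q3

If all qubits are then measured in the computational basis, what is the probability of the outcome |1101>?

A full measurement returns |1101> with probability 0.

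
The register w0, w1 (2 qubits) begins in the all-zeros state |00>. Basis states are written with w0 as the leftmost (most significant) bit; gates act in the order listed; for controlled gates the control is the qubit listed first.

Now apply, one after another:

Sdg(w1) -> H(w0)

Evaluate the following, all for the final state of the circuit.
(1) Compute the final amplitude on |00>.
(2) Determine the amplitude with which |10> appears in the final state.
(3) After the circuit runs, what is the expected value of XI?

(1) The final state's coefficient on |00> equals sqrt(2)/2.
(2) The final state's coefficient on |10> equals sqrt(2)/2.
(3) The expectation value of XI is 1.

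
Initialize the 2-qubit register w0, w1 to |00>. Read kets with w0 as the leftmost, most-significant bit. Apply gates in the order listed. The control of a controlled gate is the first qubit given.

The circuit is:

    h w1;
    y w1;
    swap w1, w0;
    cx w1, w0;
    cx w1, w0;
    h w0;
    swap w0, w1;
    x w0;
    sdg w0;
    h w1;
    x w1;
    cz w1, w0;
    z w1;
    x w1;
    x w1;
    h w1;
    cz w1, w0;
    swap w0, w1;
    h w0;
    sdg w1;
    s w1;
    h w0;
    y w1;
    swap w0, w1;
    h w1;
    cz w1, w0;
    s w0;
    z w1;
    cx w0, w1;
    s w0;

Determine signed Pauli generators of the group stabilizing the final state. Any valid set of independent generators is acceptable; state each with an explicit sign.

One valid set of independent stabilizer generators is +IX, +ZI (any independent generating set of the same group is equally correct). Key observation: gates 19-22 undo each other exactly, leaving only the rest of the circuit to track.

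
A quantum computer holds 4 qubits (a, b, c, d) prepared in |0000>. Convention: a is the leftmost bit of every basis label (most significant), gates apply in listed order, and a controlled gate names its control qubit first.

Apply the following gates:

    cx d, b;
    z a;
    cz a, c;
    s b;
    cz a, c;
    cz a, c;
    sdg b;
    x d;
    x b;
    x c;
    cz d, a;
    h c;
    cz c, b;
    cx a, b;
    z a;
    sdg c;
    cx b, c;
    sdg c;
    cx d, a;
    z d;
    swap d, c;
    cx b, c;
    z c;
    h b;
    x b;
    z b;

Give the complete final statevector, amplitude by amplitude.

The final amplitudes are -I/2 on |1000>, -I/2 on |1001>, -I/2 on |1100>, -I/2 on |1101>, and 0 on every other basis state.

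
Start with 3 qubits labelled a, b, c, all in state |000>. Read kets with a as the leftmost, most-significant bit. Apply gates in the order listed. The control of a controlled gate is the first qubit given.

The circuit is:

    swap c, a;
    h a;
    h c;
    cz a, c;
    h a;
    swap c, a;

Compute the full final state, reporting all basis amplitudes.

After the circuit, the state carries amplitude sqrt(2)/2 on |000>, sqrt(2)/2 on |101>, and 0 on every other basis state.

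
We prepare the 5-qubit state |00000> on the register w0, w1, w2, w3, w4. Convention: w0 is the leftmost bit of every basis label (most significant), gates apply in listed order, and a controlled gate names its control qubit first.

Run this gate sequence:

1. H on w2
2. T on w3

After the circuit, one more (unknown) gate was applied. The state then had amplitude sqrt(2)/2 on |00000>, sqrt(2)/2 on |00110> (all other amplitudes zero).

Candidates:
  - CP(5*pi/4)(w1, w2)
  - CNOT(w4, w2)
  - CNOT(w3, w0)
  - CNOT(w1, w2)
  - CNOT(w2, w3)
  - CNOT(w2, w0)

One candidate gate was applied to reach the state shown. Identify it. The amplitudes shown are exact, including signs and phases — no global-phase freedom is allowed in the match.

It was CNOT(w2, w3) that produced the state shown.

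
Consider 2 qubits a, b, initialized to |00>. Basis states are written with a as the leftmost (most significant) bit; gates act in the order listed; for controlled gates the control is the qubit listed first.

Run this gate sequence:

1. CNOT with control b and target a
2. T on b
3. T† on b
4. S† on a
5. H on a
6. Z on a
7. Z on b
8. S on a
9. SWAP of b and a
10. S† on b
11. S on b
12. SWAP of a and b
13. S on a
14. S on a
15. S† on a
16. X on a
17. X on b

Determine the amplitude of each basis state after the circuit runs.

The resulting statevector has amplitude 0 on |00>, sqrt(2)/2 on |01>, 0 on |10>, sqrt(2)/2 on |11>. Key observation: the block from step 14 through step 15 cancels to the identity and can be dropped.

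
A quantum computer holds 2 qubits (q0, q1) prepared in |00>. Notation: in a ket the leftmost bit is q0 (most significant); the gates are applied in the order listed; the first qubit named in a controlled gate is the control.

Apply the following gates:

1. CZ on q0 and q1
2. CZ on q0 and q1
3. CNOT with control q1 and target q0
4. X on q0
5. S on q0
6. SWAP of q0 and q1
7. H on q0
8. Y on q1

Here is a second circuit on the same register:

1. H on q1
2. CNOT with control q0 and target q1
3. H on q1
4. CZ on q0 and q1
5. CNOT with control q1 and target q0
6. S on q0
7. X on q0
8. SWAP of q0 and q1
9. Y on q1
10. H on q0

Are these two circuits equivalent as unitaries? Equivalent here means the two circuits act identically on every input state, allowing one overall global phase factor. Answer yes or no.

No, they are not equivalent — no single phase factor reconciles the two unitaries.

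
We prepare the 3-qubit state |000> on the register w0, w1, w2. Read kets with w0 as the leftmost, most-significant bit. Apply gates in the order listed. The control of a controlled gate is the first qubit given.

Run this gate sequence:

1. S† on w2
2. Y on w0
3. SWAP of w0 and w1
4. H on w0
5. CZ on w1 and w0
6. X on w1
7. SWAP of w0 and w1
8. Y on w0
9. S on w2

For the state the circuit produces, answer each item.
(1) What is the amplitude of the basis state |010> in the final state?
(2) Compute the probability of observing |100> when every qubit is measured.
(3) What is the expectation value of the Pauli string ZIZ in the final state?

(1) |010> carries amplitude 0 in the final state.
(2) A full measurement returns |100> with probability 1/2.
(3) The observable ZIZ averages to -1.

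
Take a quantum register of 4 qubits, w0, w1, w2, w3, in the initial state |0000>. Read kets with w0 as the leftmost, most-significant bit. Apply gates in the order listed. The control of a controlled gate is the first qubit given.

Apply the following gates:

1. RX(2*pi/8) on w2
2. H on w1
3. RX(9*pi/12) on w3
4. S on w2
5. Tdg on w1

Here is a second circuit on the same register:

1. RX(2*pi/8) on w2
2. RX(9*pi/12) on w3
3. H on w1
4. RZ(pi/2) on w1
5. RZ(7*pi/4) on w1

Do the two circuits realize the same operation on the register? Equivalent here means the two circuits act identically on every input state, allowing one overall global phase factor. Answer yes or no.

No: there is an input state on which the two circuits produce genuinely different outputs (not merely differing by a phase).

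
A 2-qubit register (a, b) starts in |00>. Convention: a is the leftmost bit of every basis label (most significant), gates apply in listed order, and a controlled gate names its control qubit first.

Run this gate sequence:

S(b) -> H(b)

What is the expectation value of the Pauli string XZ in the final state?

In the final state, XZ has expectation 0.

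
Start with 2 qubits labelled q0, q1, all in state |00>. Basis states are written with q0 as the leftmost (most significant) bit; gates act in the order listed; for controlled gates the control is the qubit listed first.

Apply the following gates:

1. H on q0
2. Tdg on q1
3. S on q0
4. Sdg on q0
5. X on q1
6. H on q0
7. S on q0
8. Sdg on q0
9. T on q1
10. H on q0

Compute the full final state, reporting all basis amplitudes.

The resulting statevector has amplitude 0 on |00>, sqrt(2)*exp(I*pi/4)/2 on |01>, 0 on |10>, sqrt(2)*exp(I*pi/4)/2 on |11>.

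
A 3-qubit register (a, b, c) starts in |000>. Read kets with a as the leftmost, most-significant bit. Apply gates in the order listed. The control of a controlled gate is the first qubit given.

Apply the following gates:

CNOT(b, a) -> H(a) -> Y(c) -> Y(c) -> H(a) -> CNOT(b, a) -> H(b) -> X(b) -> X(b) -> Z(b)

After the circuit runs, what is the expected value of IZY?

The observable IZY averages to 0.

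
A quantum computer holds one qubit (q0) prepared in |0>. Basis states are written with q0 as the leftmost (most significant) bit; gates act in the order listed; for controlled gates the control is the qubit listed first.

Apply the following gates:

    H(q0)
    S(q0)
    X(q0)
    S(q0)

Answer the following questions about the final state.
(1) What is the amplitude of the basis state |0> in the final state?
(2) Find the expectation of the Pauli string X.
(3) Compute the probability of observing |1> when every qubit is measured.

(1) The amplitude on |0> is sqrt(2)*I/2.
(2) The expectation value of X is 1.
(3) A full measurement returns |1> with probability 1/2.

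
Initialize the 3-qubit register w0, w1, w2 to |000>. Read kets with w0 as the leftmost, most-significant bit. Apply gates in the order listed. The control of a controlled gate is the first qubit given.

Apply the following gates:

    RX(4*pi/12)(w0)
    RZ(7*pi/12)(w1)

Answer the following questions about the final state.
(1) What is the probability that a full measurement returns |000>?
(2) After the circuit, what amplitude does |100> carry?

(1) A full measurement returns |000> with probability 3/4.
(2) The amplitude on |100> is -exp(5*I*pi/24)/2.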